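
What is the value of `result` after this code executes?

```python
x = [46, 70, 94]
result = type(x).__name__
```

x is list; result = 'list'

'list'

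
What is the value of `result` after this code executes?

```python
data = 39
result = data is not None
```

data = 39; result = True

True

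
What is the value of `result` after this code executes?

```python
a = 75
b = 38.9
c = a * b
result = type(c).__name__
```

a is int; b is float; c is float; result = 'float'

'float'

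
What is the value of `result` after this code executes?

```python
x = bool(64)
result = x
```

x = True; result = True

True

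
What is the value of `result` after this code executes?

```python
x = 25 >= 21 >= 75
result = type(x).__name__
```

x is bool; result = 'bool'

'bool'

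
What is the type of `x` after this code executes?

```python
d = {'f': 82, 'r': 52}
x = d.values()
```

.values() returns dict_values view

dict_values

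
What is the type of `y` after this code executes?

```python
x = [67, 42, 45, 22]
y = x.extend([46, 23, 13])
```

list.extend() returns None

NoneType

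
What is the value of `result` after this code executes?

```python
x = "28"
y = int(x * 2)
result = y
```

x = '28'; y = 2828; result = 2828

2828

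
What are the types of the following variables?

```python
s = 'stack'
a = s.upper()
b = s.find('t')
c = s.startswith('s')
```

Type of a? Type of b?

upper() returns str; find() returns int

str, int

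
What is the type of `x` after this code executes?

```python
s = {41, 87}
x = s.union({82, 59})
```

set.union() returns a new set

set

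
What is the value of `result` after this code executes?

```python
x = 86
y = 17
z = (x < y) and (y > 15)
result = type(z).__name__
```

x is int; y is int; z is bool; result = 'bool'

'bool'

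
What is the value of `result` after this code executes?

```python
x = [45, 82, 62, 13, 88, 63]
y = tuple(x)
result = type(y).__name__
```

x is list; y is tuple; result = 'tuple'

'tuple'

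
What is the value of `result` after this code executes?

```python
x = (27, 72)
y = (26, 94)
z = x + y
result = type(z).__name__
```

x is tuple; y is tuple; z is tuple; result = 'tuple'

'tuple'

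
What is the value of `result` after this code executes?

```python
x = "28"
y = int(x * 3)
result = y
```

x = '28'; y = 282828; result = 282828

282828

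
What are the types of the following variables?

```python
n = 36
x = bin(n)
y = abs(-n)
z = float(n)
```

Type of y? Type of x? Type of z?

abs() of int returns int; bin() returns str; float() returns float

int, str, float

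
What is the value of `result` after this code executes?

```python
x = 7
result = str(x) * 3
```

x = 7; result = '777'

'777'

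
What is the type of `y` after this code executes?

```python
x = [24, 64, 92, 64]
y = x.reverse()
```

list.reverse() returns None

NoneType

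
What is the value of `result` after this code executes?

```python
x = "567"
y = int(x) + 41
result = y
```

x = '567'; y = 608; result = 608

608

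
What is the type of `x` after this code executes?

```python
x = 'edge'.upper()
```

str.upper() returns str

str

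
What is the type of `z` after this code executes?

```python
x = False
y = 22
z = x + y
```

bool + int = int (bool is subclass of int)

int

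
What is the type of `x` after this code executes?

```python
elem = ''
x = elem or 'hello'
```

'or' returns first truthy value (str)

str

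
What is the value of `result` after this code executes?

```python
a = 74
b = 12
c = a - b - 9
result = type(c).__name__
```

a is int; b is int; c is int; result = 'int'

'int'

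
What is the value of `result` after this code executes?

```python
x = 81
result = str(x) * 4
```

x = 81; result = '81818181'

'81818181'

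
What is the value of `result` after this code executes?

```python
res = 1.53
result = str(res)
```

res = 1.53; result = '1.53'

'1.53'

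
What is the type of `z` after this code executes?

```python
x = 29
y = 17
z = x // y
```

int // int = int

int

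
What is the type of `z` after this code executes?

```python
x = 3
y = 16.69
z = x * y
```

int * float = float

float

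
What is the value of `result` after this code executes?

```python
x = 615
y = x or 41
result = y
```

x = 615; y = 615; result = 615

615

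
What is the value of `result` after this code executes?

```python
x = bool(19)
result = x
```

x = True; result = True

True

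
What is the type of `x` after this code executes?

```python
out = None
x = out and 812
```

'and' returns first falsy value (None)

NoneType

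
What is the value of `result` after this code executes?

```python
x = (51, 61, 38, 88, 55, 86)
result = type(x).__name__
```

x is tuple; result = 'tuple'

'tuple'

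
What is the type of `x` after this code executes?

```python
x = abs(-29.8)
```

abs() of float returns float

float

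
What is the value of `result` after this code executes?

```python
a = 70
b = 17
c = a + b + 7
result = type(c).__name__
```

a is int; b is int; c is int; result = 'int'

'int'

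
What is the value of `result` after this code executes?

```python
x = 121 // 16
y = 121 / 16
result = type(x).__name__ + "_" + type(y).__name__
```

x is int; y is float; result = 'int_float'

'int_float'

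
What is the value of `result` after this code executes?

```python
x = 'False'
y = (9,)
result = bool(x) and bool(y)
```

x = 'False'; y = (9,); result = True

True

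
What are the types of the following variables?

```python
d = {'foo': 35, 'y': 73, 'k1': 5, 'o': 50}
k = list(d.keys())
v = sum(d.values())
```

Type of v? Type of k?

sum of ints is int; list() converts to list

int, list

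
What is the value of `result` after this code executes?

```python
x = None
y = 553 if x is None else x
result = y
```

x = None; y = 553; result = 553

553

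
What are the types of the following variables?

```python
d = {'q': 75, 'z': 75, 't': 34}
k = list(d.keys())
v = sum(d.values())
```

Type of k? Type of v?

list() converts to list; sum of ints is int

list, int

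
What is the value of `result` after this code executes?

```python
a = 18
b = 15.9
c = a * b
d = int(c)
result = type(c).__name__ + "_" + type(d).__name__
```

a is int; b is float; c is float; d is int; result = 'float_int'

'float_int'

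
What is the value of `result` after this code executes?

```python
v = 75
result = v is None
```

v = 75; result = False

False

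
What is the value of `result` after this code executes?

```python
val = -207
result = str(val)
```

val = -207; result = '-207'

'-207'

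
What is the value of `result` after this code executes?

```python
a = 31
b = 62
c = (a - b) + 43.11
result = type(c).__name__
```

a is int; b is int; c is float; result = 'float'

'float'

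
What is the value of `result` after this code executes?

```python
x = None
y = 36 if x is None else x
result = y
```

x = None; y = 36; result = 36

36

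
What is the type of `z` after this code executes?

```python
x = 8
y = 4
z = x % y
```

int % int = int

int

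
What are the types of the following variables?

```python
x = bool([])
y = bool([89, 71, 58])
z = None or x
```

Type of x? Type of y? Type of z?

bool() returns bool; bool() returns bool; None or bool returns the bool

bool, bool, bool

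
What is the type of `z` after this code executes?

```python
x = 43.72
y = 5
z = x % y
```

float % int = float

float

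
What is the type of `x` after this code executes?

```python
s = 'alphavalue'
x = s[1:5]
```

Slicing a str returns str

str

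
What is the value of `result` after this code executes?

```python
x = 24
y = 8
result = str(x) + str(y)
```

x = 24; y = 8; result = '248'

'248'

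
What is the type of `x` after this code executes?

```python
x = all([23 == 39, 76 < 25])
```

all() returns bool

bool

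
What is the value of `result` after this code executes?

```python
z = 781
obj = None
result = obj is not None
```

z = 781; obj = None; result = False

False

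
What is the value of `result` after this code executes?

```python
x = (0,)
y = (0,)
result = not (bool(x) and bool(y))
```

x = (0,); y = (0,); result = False

False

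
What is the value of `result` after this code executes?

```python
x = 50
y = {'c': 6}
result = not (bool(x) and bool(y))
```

x = 50; y = {'c': 6}; result = False

False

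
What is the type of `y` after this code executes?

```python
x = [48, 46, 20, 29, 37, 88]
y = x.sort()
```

list.sort() returns None (mutates in place)

NoneType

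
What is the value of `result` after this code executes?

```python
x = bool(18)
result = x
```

x = True; result = True

True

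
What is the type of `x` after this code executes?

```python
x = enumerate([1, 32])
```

enumerate() returns an enumerate object

enumerate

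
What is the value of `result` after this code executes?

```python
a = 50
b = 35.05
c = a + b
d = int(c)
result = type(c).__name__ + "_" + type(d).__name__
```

a is int; b is float; c is float; d is int; result = 'float_int'

'float_int'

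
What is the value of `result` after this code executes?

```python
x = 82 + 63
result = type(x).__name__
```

x is int; result = 'int'

'int'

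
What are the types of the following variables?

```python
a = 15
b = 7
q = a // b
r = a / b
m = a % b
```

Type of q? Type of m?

// returns int; % of ints returns int

int, int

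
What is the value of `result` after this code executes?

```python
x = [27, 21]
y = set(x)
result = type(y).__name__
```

x is list; y is set; result = 'set'

'set'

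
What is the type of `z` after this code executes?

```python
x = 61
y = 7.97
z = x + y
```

int + float = float

float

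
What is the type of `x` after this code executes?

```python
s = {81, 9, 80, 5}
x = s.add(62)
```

set.add() returns None (mutates in place)

NoneType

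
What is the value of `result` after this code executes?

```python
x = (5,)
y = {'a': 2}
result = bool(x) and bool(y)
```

x = (5,); y = {'a': 2}; result = True

True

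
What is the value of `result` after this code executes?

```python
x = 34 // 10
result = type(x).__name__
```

x is int; result = 'int'

'int'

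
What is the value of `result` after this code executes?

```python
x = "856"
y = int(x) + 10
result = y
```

x = '856'; y = 866; result = 866

866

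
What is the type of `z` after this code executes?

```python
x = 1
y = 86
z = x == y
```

Equality comparison returns bool

bool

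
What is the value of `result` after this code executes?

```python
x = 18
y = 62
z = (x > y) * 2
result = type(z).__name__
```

x is int; y is int; z is int; result = 'int'

'int'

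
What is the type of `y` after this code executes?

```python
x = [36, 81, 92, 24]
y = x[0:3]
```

Slicing a list returns a list

list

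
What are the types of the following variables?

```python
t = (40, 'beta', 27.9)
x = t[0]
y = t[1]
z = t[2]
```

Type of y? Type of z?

tuple[1] is str; tuple[2] is float

str, float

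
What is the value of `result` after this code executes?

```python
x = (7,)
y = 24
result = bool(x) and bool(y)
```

x = (7,); y = 24; result = True

True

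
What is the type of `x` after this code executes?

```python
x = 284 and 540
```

'and' with truthy values returns last operand (int)

int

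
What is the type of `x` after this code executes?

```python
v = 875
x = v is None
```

'is' comparison returns bool

bool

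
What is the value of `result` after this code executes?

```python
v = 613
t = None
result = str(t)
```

v = 613; t = None; result = 'None'

'None'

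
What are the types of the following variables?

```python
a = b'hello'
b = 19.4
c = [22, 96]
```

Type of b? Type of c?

b is assigned a number with a decimal point, so it is a float; c is assigned a list literal (square brackets)

float, list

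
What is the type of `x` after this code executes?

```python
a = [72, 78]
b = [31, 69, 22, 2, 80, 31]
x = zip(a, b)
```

zip() returns a zip object

zip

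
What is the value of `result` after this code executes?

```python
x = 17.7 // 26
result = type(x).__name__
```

x is float; result = 'float'

'float'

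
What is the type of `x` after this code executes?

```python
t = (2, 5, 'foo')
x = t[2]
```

Index 2 of tuple is a str literal

str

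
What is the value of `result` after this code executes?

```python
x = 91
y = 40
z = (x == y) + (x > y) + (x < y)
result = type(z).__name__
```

x is int; y is int; z is int; result = 'int'

'int'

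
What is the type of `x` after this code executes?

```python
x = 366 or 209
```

'or' returns first truthy value (int)

int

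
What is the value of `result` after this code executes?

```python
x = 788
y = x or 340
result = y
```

x = 788; y = 788; result = 788

788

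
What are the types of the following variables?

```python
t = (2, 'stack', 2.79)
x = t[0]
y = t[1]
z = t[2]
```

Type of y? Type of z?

tuple[1] is str; tuple[2] is float

str, float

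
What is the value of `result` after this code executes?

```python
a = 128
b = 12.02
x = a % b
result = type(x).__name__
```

a is int; b is float; x is float; result = 'float'

'float'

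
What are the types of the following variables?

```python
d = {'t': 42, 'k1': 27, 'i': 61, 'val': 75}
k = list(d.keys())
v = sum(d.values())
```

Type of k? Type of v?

list() converts to list; sum of ints is int

list, int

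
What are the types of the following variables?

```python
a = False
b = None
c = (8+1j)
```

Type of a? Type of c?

a is assigned the constant False, which has type bool; c is assigned (8+1j), an int plus an imaginary literal (j suffix), which evaluates to complex

bool, complex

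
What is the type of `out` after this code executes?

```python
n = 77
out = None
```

None has type NoneType

NoneType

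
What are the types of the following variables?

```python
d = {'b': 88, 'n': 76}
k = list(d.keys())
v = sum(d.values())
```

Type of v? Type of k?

sum of ints is int; list() converts to list

int, list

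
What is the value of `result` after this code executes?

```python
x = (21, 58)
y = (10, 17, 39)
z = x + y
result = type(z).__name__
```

x is tuple; y is tuple; z is tuple; result = 'tuple'

'tuple'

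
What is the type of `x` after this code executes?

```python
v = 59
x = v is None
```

'is' comparison returns bool

bool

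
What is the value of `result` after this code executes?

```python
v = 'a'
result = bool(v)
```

v = 'a'; result = True

True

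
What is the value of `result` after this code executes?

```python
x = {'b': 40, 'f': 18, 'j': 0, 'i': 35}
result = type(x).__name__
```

x is dict; result = 'dict'

'dict'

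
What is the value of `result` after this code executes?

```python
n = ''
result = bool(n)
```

n = ''; result = False

False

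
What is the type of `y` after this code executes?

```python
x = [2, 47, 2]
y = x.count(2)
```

list.count() returns int

int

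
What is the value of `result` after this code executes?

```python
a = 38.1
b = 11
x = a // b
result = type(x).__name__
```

a is float; b is int; x is float; result = 'float'

'float'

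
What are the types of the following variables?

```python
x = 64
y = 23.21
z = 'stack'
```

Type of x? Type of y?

x is assigned a bare integer (no decimal point), so it is an int; y is assigned a number with a decimal point, so it is a float

int, float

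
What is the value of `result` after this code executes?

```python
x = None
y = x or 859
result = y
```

x = None; y = 859; result = 859

859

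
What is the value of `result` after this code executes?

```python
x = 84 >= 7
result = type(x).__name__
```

x is bool; result = 'bool'

'bool'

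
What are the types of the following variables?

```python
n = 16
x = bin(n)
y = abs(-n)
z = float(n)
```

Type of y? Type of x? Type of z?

abs() of int returns int; bin() returns str; float() returns float

int, str, float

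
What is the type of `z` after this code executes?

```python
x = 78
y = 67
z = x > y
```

Comparison returns bool

bool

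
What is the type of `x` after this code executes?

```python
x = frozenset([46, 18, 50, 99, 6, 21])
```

frozenset() returns frozenset

frozenset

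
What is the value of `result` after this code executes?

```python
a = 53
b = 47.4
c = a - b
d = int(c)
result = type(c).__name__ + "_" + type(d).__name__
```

a is int; b is float; c is float; d is int; result = 'float_int'

'float_int'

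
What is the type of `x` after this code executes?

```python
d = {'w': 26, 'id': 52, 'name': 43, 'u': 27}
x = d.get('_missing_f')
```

dict.get() returns None when key not found

NoneType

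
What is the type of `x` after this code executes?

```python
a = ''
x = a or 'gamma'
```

'or' returns first truthy value (str)

str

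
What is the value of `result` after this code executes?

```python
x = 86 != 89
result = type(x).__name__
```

x is bool; result = 'bool'

'bool'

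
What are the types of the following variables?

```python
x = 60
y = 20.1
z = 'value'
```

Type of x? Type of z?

x is assigned a bare integer (no decimal point), so it is an int; z is assigned a quoted string literal, so it is a str

int, str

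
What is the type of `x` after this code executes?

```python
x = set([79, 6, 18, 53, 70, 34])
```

set() constructor returns set

set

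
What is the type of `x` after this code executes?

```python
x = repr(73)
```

repr() returns str

str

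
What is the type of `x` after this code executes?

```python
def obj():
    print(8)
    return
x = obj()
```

Bare return returns None

NoneType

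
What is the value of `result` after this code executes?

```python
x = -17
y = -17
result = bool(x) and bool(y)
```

x = -17; y = -17; result = True

True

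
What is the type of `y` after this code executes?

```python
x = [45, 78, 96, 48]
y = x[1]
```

Indexing list[int] returns int

int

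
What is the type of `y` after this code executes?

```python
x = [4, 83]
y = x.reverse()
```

list.reverse() returns None

NoneType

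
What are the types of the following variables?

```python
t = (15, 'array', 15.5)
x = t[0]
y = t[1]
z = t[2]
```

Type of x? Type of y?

tuple[0] is int; tuple[1] is str

int, str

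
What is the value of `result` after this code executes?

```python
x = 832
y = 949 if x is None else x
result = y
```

x = 832; y = 832; result = 832

832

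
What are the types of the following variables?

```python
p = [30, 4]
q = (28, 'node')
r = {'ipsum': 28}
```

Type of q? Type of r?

q is assigned a tuple (parenthesized, comma-separated values); r is assigned a dict literal ({key: value})

tuple, dict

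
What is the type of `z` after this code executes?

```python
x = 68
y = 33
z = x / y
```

int / int = float

float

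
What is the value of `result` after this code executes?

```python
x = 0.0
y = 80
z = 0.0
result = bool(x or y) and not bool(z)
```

x = 0.0; y = 80; z = 0.0; result = True

True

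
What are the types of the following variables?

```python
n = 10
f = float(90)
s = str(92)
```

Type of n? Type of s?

n is assigned a bare integer (no decimal point), so it is an int; s is assigned the result of calling str(), which returns a str

int, str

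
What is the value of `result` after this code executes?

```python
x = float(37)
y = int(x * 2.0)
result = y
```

x = 37.0; y = 74; result = 74

74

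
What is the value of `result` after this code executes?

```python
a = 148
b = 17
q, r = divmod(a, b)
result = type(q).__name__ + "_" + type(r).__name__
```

a is int; b is int; q is int; r is int; result = 'int_int'

'int_int'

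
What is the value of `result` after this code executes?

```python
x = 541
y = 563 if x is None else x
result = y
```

x = 541; y = 541; result = 541

541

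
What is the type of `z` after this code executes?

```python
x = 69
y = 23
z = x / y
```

int / int = float

float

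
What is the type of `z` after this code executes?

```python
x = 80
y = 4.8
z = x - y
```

int - float = float

float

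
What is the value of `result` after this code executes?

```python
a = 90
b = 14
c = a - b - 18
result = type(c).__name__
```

a is int; b is int; c is int; result = 'int'

'int'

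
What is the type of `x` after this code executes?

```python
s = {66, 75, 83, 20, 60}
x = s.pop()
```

Popping from set[int] returns int

int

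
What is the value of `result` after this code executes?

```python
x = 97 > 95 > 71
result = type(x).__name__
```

x is bool; result = 'bool'

'bool'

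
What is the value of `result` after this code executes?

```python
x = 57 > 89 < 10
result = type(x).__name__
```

x is bool; result = 'bool'

'bool'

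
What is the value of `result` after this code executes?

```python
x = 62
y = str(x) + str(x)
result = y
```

x = 62; y = '6262'; result = '6262'

'6262'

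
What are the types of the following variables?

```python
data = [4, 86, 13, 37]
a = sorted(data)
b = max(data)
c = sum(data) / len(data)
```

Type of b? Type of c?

max of ints returns int; int / int = float

int, float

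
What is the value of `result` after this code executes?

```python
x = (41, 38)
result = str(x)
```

x = (41, 38); result = '(41, 38)'

'(41, 38)'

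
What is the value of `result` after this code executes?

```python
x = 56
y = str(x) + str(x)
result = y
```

x = 56; y = '5656'; result = '5656'

'5656'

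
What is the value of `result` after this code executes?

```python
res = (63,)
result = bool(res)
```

res = (63,); result = True

True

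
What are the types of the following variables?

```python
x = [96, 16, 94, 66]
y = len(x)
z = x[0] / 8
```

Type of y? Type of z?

len() returns int; int / int = float

int, float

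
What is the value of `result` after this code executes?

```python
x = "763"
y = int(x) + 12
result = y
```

x = '763'; y = 775; result = 775

775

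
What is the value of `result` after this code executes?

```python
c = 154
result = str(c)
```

c = 154; result = '154'

'154'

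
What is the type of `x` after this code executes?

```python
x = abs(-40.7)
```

abs() of float returns float

float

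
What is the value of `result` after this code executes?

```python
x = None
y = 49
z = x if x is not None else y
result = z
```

x = None; y = 49; z = 49; result = 49

49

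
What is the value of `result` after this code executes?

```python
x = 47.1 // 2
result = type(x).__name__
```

x is float; result = 'float'

'float'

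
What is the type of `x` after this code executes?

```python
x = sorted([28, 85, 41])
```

sorted() always returns list

list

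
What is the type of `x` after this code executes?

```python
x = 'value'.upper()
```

str.upper() returns str

str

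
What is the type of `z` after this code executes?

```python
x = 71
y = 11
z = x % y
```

int % int = int

int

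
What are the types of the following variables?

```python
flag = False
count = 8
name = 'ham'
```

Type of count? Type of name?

count is assigned a bare integer (no decimal point), so it is an int; name is assigned a quoted string literal, so it is a str

int, str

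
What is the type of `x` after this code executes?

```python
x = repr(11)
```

repr() returns str

str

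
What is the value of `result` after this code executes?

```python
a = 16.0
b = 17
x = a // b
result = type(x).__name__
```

a is float; b is int; x is float; result = 'float'

'float'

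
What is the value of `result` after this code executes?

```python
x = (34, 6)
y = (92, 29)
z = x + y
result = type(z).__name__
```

x is tuple; y is tuple; z is tuple; result = 'tuple'

'tuple'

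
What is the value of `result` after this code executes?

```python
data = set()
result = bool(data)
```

data = set(); result = False

False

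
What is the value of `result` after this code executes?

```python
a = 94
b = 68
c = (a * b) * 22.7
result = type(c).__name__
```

a is int; b is int; c is float; result = 'float'

'float'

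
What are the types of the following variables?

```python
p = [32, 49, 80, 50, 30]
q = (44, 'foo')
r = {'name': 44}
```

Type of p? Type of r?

p is assigned a list literal (square brackets); r is assigned a dict literal ({key: value})

list, dict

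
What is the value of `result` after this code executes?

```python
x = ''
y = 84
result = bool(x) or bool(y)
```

x = ''; y = 84; result = True

True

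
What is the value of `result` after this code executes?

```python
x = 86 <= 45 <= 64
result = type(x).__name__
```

x is bool; result = 'bool'

'bool'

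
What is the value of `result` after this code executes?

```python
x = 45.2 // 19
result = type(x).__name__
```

x is float; result = 'float'

'float'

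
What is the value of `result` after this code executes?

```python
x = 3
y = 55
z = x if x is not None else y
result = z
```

x = 3; y = 55; z = 3; result = 3

3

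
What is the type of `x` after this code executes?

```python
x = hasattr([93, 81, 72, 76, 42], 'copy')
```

hasattr() returns bool

bool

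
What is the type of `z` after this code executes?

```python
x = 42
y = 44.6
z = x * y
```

int * float = float

float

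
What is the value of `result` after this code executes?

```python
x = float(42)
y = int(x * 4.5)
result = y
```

x = 42.0; y = 189; result = 189

189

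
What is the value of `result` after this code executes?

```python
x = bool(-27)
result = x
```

x = True; result = True

True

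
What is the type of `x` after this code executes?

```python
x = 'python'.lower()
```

str.lower() returns str

str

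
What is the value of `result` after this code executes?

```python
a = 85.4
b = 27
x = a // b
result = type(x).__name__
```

a is float; b is int; x is float; result = 'float'

'float'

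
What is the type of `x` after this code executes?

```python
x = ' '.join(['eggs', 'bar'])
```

str.join() returns str

str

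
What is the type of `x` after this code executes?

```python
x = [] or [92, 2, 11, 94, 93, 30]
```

'or' returns first truthy value (list)

list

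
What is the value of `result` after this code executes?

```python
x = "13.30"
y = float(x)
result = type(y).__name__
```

x is str; y is float; result = 'float'

'float'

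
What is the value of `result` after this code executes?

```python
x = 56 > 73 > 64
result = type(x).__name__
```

x is bool; result = 'bool'

'bool'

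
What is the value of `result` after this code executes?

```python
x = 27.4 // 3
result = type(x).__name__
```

x is float; result = 'float'

'float'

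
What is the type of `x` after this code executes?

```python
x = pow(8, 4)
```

pow(int, int) returns int

int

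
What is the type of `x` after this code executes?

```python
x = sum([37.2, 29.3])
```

sum() of floats returns float

float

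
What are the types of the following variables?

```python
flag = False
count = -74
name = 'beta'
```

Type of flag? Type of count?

flag is assigned the constant False, which has type bool; count is assigned a bare integer (no decimal point), so it is an int

bool, int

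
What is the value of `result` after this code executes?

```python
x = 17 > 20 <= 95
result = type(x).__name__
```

x is bool; result = 'bool'

'bool'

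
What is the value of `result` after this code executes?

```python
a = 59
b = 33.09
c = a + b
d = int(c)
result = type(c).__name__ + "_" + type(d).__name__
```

a is int; b is float; c is float; d is int; result = 'float_int'

'float_int'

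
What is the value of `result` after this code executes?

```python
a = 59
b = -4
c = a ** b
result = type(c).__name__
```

a is int; b is int; c is float; result = 'float'

'float'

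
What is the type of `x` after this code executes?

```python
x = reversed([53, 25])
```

reversed() on a list returns list_reverseiterator

list_reverseiterator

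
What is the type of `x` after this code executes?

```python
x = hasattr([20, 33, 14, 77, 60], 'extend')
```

hasattr() returns bool

bool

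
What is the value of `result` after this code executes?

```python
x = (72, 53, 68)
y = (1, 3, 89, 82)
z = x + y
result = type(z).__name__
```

x is tuple; y is tuple; z is tuple; result = 'tuple'

'tuple'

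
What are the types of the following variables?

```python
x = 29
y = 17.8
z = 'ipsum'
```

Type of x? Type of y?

x is assigned a bare integer (no decimal point), so it is an int; y is assigned a number with a decimal point, so it is a float

int, float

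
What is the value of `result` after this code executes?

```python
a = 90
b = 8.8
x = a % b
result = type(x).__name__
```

a is int; b is float; x is float; result = 'float'

'float'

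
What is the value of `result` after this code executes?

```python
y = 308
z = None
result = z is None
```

y = 308; z = None; result = True

True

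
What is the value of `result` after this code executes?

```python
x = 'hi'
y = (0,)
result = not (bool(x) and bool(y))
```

x = 'hi'; y = (0,); result = False

False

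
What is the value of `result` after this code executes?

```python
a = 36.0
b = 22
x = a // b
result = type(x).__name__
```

a is float; b is int; x is float; result = 'float'

'float'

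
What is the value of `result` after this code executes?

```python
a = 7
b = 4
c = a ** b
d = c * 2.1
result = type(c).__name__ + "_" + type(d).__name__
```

a is int; b is int; c is int; d is float; result = 'int_float'

'int_float'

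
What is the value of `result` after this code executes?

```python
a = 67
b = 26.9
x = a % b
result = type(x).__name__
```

a is int; b is float; x is float; result = 'float'

'float'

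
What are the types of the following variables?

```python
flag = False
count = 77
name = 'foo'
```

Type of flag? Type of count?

flag is assigned the constant False, which has type bool; count is assigned a bare integer (no decimal point), so it is an int

bool, int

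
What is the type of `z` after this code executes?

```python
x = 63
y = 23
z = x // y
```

int // int = int

int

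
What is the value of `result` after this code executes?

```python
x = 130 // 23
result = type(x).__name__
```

x is int; result = 'int'

'int'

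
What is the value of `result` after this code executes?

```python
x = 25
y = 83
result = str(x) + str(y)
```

x = 25; y = 83; result = '2583'

'2583'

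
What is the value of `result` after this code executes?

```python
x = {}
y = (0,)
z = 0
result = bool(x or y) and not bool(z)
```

x = {}; y = (0,); z = 0; result = True

True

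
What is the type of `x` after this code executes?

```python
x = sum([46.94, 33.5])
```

sum() of floats returns float

float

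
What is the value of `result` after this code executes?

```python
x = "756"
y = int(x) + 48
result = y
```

x = '756'; y = 804; result = 804

804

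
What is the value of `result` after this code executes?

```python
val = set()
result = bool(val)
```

val = set(); result = False

False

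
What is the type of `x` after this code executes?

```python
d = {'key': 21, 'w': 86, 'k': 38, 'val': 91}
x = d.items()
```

dict.items() returns dict_items view

dict_items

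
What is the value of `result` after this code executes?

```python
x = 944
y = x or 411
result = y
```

x = 944; y = 944; result = 944

944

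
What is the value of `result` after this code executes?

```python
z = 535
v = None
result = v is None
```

z = 535; v = None; result = True

True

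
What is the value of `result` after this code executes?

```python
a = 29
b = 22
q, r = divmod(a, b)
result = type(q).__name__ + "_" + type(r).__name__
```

a is int; b is int; q is int; r is int; result = 'int_int'

'int_int'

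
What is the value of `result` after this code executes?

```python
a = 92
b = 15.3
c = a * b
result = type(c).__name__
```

a is int; b is float; c is float; result = 'float'

'float'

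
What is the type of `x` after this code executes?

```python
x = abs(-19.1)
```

abs() of float returns float

float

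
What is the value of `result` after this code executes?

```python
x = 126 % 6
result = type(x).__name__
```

x is int; result = 'int'

'int'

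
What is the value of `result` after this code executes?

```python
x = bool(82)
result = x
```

x = True; result = True

True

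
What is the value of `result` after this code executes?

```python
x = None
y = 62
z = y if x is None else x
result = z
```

x = None; y = 62; z = 62; result = 62

62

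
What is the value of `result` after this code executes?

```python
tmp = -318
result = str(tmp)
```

tmp = -318; result = '-318'

'-318'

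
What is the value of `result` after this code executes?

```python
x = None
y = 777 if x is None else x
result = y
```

x = None; y = 777; result = 777

777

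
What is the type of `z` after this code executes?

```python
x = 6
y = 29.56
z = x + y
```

int + float = float

float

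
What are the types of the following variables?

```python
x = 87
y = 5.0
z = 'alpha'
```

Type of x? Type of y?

x is assigned a bare integer (no decimal point), so it is an int; y is assigned a number with a decimal point, so it is a float

int, float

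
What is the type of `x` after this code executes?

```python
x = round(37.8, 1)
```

round() with decimal places returns float

float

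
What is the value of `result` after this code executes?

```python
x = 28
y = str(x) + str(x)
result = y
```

x = 28; y = '2828'; result = '2828'

'2828'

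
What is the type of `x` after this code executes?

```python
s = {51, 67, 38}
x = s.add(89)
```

set.add() returns None (mutates in place)

NoneType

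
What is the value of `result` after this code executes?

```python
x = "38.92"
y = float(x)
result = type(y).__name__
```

x is str; y is float; result = 'float'

'float'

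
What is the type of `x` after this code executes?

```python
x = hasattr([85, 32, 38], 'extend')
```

hasattr() returns bool

bool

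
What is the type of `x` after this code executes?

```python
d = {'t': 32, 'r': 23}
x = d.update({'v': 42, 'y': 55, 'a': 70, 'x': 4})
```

dict.update() returns None

NoneType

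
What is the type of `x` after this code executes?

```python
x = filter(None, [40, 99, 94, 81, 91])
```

filter() returns a filter object

filter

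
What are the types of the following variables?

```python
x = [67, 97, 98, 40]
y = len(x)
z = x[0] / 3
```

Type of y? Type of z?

len() returns int; int / int = float

int, float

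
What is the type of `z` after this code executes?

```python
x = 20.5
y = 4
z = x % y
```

float % int = float

float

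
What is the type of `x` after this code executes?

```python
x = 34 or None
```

'or' returns first truthy value

int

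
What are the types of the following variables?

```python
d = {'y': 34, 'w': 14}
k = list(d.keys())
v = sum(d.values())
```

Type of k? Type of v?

list() converts to list; sum of ints is int

list, int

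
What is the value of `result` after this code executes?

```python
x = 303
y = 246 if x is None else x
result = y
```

x = 303; y = 303; result = 303

303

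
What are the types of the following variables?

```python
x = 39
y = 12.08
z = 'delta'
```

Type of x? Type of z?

x is assigned a bare integer (no decimal point), so it is an int; z is assigned a quoted string literal, so it is a str

int, str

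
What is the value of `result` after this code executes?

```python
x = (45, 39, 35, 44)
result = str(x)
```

x = (45, 39, 35, 44); result = '(45, 39, 35, 44)'

'(45, 39, 35, 44)'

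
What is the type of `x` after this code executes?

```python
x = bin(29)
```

bin() returns str representation

str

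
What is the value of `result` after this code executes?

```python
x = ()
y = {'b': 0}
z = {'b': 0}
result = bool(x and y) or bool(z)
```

x = (); y = {'b': 0}; z = {'b': 0}; result = True

True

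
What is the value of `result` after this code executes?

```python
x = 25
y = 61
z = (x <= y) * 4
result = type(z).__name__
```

x is int; y is int; z is int; result = 'int'

'int'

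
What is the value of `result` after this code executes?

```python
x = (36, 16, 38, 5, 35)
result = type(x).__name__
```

x is tuple; result = 'tuple'

'tuple'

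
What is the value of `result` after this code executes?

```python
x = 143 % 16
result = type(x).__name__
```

x is int; result = 'int'

'int'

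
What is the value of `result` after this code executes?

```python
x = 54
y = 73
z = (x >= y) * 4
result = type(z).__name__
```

x is int; y is int; z is int; result = 'int'

'int'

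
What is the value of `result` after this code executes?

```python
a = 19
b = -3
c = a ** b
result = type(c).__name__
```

a is int; b is int; c is float; result = 'float'

'float'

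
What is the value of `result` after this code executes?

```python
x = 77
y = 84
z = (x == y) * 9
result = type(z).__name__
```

x is int; y is int; z is int; result = 'int'

'int'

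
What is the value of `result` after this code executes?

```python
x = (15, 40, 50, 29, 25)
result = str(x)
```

x = (15, 40, 50, 29, 25); result = '(15, 40, 50, 29, 25)'

'(15, 40, 50, 29, 25)'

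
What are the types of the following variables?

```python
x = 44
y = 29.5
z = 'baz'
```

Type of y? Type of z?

y is assigned a number with a decimal point, so it is a float; z is assigned a quoted string literal, so it is a str

float, str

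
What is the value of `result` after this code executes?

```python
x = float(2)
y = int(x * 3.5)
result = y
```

x = 2.0; y = 7; result = 7

7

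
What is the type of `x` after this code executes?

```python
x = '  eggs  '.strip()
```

str.strip() returns str

str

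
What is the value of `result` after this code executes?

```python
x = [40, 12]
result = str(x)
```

x = [40, 12]; result = '[40, 12]'

'[40, 12]'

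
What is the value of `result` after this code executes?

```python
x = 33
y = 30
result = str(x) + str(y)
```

x = 33; y = 30; result = '3330'

'3330'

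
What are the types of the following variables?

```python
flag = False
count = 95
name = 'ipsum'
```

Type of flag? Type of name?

flag is assigned the constant False, which has type bool; name is assigned a quoted string literal, so it is a str

bool, str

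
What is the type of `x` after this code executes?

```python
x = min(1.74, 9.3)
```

min() of floats returns float

float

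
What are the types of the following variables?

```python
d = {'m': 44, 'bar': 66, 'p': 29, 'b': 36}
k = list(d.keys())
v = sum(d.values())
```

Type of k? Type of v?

list() converts to list; sum of ints is int

list, int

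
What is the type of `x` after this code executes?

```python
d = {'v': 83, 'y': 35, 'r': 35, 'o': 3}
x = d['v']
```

Accessing dict[str, int] with str key returns int

int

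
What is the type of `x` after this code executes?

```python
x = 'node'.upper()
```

str.upper() returns str

str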